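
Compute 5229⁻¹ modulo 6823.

809

By the extended Euclidean algorithm:
6823 = 1·5229 + 1594
5229 = 3·1594 + 447
1594 = 3·447 + 253
447 = 1·253 + 194
253 = 1·194 + 59
194 = 3·59 + 17
59 = 3·17 + 8
17 = 2·8 + 1
8 = 8·1 + 0
gcd(5229, 6823) = 1, so the inverse exists.
Back-substitute for 1:
1 = 1·17 − 2·8
  = −2·59 + 7·17
  = 7·194 − 23·59
  = −23·253 + 30·194
  = 30·447 − 53·253
  = −53·1594 + 189·447
  = 189·5229 − 620·1594
  = −620·6823 + 809·5229
So 5229⁻¹ ≡ 809 (mod 6823).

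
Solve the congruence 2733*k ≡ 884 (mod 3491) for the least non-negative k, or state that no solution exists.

gcd(2733, 3491) = 1, so a unique solution mod 3491 exists.
2733⁻¹ ≡ 1331 (mod 3491).
k ≡ 1331*884 ≡ 137 (mod 3491).

137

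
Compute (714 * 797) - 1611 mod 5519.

4509

714 * 797 = 569058 ≡ 601 (mod 5519)
601 - 1611 = -1010 ≡ 4509 (mod 5519)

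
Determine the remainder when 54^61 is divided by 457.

114

61 in binary is 111101, i.e. 61 = 32 + 16 + 8 + 4 + 1.
54^1 ≡ 54 (mod 457)
54^2 ≡ 54^2 = 2916 ≡ 174 (mod 457)
54^4 ≡ 174^2 = 30276 ≡ 114 (mod 457)
54^8 ≡ 114^2 = 12996 ≡ 200 (mod 457)
54^16 ≡ 200^2 = 40000 ≡ 241 (mod 457)
54^32 ≡ 241^2 = 58081 ≡ 42 (mod 457)
54^61 = 54^32 · 54^16 · 54^8 · 54^4 · 54^1 ≡ 42 · 241 · 200 · 114 · 54 (mod 457).
Accumulate the product:
42 · 241 = 10122 ≡ 68
68 · 200 = 13600 ≡ 347
347 · 114 = 39558 ≡ 256
256 · 54 = 13824 ≡ 114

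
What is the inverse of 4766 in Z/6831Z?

2567

6831 = 1×4766 + 2065
4766 = 2×2065 + 636
2065 = 3×636 + 157
636 = 4×157 + 8
157 = 19×8 + 5
8 = 1×5 + 3
5 = 1×3 + 2
3 = 1×2 + 1
2 = 2×1 + 0
gcd(4766, 6831) = 1, so the inverse exists.
Back-substitute for 1:
1 = 1×3 − 1×2
  = −1×5 + 2×3
  = 2×8 − 3×5
  = −3×157 + 59×8
  = 59×636 − 239×157
  = −239×2065 + 776×636
  = 776×4766 − 1791×2065
  = −1791×6831 + 2567×4766
So 4766⁻¹ ≡ 2567 (mod 6831).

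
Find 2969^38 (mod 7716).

38 in binary is 100110, i.e. 38 = 32 + 4 + 2.
2969^1 ≡ 2969 (mod 7716)
2969^2 ≡ 2969^2 = 8814961 ≡ 3289 (mod 7716)
2969^4 ≡ 3289^2 = 10817521 ≡ 7405 (mod 7716)
2969^8 ≡ 7405^2 = 54834025 ≡ 4129 (mod 7716)
2969^16 ≡ 4129^2 = 17048641 ≡ 3997 (mod 7716)
2969^32 ≡ 3997^2 = 15976009 ≡ 3889 (mod 7716)
2969^38 = 2969^32 * 2969^4 * 2969^2 ≡ 3889 * 7405 * 3289 (mod 7716).
Accumulate the product:
3889 * 7405 = 28798045 ≡ 1933
1933 * 3289 = 6357637 ≡ 7369

7369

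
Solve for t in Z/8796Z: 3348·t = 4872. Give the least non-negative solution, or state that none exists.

54

gcd(3348, 8796) = 12, and 12 | 4872, so solutions exist.
Divide through by 12: 279·t ≡ 406 mod 733.
279⁻¹ ≡ 289 (mod 733).
t ≡ 289·406 ≡ 54 (mod 733).
The smallest non-negative solution is t = 54.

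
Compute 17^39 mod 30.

23

Using repeated squaring:
39 in binary is 100111, i.e. 39 = 32 + 4 + 2 + 1.
17^1 ≡ 17 (mod 30)
17^2 ≡ 17^2 = 289 ≡ 19 (mod 30)
17^4 ≡ 19^2 = 361 ≡ 1 (mod 30)
17^8 ≡ 1^2 = 1 (mod 30)
17^16 ≡ 1^2 = 1 (mod 30)
17^32 ≡ 1^2 = 1 (mod 30)
17^39 = 17^32 · 17^4 · 17^2 · 17^1 ≡ 1 · 1 · 19 · 17 (mod 30).
Accumulate the product:
1 · 1 = 1
1 · 19 = 19
19 · 17 = 323 ≡ 23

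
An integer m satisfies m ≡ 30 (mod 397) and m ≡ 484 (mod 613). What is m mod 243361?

397⁻¹ mod 613: 397·105 ≡ 1 (mod 613), so 397⁻¹ ≡ 105.
m = 30 + 397·((484 − 30)·105 mod 613) = 30 + 397·469 = 186223.
Check: 186223 mod 397 = 30, 186223 mod 613 = 484. ✓

186223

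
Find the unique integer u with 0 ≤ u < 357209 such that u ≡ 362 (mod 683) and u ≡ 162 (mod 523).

683⁻¹ mod 523: 683·304 ≡ 1 (mod 523), so 683⁻¹ ≡ 304.
u = 362 + 683·((162 − 362)·304 mod 523) = 362 + 683·391 = 267415.
Check: 267415 mod 683 = 362, 267415 mod 523 = 162. ✓

267415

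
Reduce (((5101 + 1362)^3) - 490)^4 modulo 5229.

4194

5101 + 1362 = 6463 ≡ 1234 (mod 5229)
(1234)^3 ≡ 3151 (mod 5229)
3151 - 490 = 2661
(2661)^4 ≡ 4194 (mod 5229)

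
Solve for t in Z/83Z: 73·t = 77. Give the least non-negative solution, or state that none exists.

67

gcd(73, 83) = 1, so a unique solution mod 83 exists.
73⁻¹ ≡ 58 (mod 83).
t ≡ 58·77 ≡ 67 (mod 83).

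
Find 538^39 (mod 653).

39 in binary is 100111, i.e. 39 = 32 + 4 + 2 + 1.
538^1 ≡ 538 (mod 653)
538^2 ≡ 538^2 = 289444 ≡ 165 (mod 653)
538^4 ≡ 165^2 = 27225 ≡ 452 (mod 653)
538^8 ≡ 452^2 = 204304 ≡ 568 (mod 653)
538^16 ≡ 568^2 = 322624 ≡ 42 (mod 653)
538^32 ≡ 42^2 = 1764 ≡ 458 (mod 653)
538^39 = 538^32 · 538^4 · 538^2 · 538^1 ≡ 458 · 452 · 165 · 538 (mod 653).
Accumulate the product:
458 · 452 = 207016 ≡ 15
15 · 165 = 2475 ≡ 516
516 · 538 = 277608 ≡ 83

83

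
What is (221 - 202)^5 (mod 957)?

221 - 202 = 19
(19)^5 ≡ 340 (mod 957)

340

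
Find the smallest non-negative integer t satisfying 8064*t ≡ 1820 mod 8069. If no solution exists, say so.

7705

gcd(8064, 8069) = 1, so a unique solution mod 8069 exists.
8064⁻¹ ≡ 6455 (mod 8069).
t ≡ 6455*1820 ≡ 7705 (mod 8069).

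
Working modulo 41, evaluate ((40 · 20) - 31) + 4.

35

40 · 20 = 800 ≡ 21 (mod 41)
21 - 31 = -10 ≡ 31 (mod 41)
31 + 4 = 35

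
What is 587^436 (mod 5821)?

895

Using repeated squaring:
436 in binary is 110110100, i.e. 436 = 256 + 128 + 32 + 16 + 4.
587^1 ≡ 587 (mod 5821)
587^2 ≡ 587^2 = 344569 ≡ 1130 (mod 5821)
587^4 ≡ 1130^2 = 1276900 ≡ 2101 (mod 5821)
587^8 ≡ 2101^2 = 4414201 ≡ 1883 (mod 5821)
587^16 ≡ 1883^2 = 3545689 ≡ 700 (mod 5821)
587^32 ≡ 700^2 = 490000 ≡ 1036 (mod 5821)
587^64 ≡ 1036^2 = 1073296 ≡ 2232 (mod 5821)
587^128 ≡ 2232^2 = 4981824 ≡ 4869 (mod 5821)
587^256 ≡ 4869^2 = 23707161 ≡ 4049 (mod 5821)
587^436 = 587^256 * 587^128 * 587^32 * 587^16 * 587^4 ≡ 4049 * 4869 * 1036 * 700 * 2101 (mod 5821).
Accumulate the product:
4049 * 4869 = 19714581 ≡ 4675
4675 * 1036 = 4843300 ≡ 228
228 * 700 = 159600 ≡ 2433
2433 * 2101 = 5111733 ≡ 895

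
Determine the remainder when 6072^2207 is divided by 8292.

By square-and-multiply:
2207 in binary is 100010011111, i.e. 2207 = 2048 + 128 + 16 + 8 + 4 + 2 + 1.
6072^1 ≡ 6072 (mod 8292)
6072^2 ≡ 6072^2 = 36869184 ≡ 2952 (mod 8292)
6072^4 ≡ 2952^2 = 8714304 ≡ 7704 (mod 8292)
6072^8 ≡ 7704^2 = 59351616 ≡ 5772 (mod 8292)
6072^16 ≡ 5772^2 = 33315984 ≡ 7020 (mod 8292)
6072^32 ≡ 7020^2 = 49280400 ≡ 1044 (mod 8292)
6072^64 ≡ 1044^2 = 1089936 ≡ 3684 (mod 8292)
6072^128 ≡ 3684^2 = 13571856 ≡ 6144 (mod 8292)
6072^256 ≡ 6144^2 = 37748736 ≡ 3552 (mod 8292)
6072^512 ≡ 3552^2 = 12616704 ≡ 4572 (mod 8292)
6072^1024 ≡ 4572^2 = 20903184 ≡ 7344 (mod 8292)
6072^2048 ≡ 7344^2 = 53934336 ≡ 3168 (mod 8292)
6072^2207 = 6072^2048 * 6072^128 * 6072^16 * 6072^8 * 6072^4 * 6072^2 * 6072^1 ≡ 3168 * 6144 * 7020 * 5772 * 7704 * 2952 * 6072 (mod 8292).
Accumulate the product:
3168 * 6144 = 19464192 ≡ 2868
2868 * 7020 = 20133360 ≡ 384
384 * 5772 = 2216448 ≡ 2484
2484 * 7704 = 19136736 ≡ 7092
7092 * 2952 = 20935584 ≡ 6576
6576 * 6072 = 39929472 ≡ 3492

3492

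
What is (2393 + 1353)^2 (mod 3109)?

1599

2393 + 1353 = 3746 ≡ 637 (mod 3109)
(637)^2 ≡ 1599 (mod 3109)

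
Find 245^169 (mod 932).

245

169 in binary is 10101001, i.e. 169 = 128 + 32 + 8 + 1.
245^1 ≡ 245 (mod 932)
245^2 ≡ 245^2 = 60025 ≡ 377 (mod 932)
245^4 ≡ 377^2 = 142129 ≡ 465 (mod 932)
245^8 ≡ 465^2 = 216225 ≡ 1 (mod 932)
245^16 ≡ 1^2 = 1 (mod 932)
245^32 ≡ 1^2 = 1 (mod 932)
245^64 ≡ 1^2 = 1 (mod 932)
245^128 ≡ 1^2 = 1 (mod 932)
245^169 = 245^128 × 245^32 × 245^8 × 245^1 ≡ 1 × 1 × 1 × 245 (mod 932).
Accumulate the product:
1 × 1 = 1
1 × 1 = 1
1 × 245 = 245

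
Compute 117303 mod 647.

196

117303 = 181×647 + 196, so 117303 ≡ 196 (mod 647).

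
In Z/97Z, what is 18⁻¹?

27

97 = 5×18 + 7
18 = 2×7 + 4
7 = 1×4 + 3
4 = 1×3 + 1
3 = 3×1 + 0
gcd(18, 97) = 1, so the inverse exists.
Bézout: 1 = −5×97 + 27×18.
So 18⁻¹ ≡ 27 (mod 97).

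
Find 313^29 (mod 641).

Using repeated squaring:
29 in binary is 11101, i.e. 29 = 16 + 8 + 4 + 1.
313^1 ≡ 313 (mod 641)
313^2 ≡ 313^2 = 97969 ≡ 537 (mod 641)
313^4 ≡ 537^2 = 288369 ≡ 560 (mod 641)
313^8 ≡ 560^2 = 313600 ≡ 151 (mod 641)
313^16 ≡ 151^2 = 22801 ≡ 366 (mod 641)
313^29 = 313^16 × 313^8 × 313^4 × 313^1 ≡ 366 × 151 × 560 × 313 (mod 641).
Accumulate the product:
366 × 151 = 55266 ≡ 140
140 × 560 = 78400 ≡ 198
198 × 313 = 61974 ≡ 438

438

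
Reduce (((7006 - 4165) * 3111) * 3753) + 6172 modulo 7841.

6305

7006 - 4165 = 2841
2841 * 3111 = 8838351 ≡ 1544 (mod 7841)
1544 * 3753 = 5794632 ≡ 133 (mod 7841)
133 + 6172 = 6305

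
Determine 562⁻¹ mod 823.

Run the extended Euclidean algorithm:
823 = 1×562 + 261
562 = 2×261 + 40
261 = 6×40 + 21
40 = 1×21 + 19
21 = 1×19 + 2
19 = 9×2 + 1
2 = 2×1 + 0
gcd(562, 823) = 1, so the inverse exists.
Bézout: 1 = −267×823 + 391×562.
So 562⁻¹ ≡ 391 (mod 823).

391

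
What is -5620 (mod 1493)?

-5620 = -4×1493 + 352, so -5620 ≡ 352 (mod 1493).

352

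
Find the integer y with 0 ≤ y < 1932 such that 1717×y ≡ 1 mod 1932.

1285

1932 = 1*1717 + 215
1717 = 7*215 + 212
215 = 1*212 + 3
212 = 70*3 + 2
3 = 1*2 + 1
2 = 2*1 + 0
gcd(1717, 1932) = 1, so the inverse exists.
Bézout: 1 = 575*1932 − 647*1717.
So 1717⁻¹ ≡ −647 ≡ 1285 (mod 1932).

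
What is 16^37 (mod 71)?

43

Compute successive squares:
37 in binary is 100101, i.e. 37 = 32 + 4 + 1.
16^1 ≡ 16 (mod 71)
16^2 ≡ 16^2 = 256 ≡ 43 (mod 71)
16^4 ≡ 43^2 = 1849 ≡ 3 (mod 71)
16^8 ≡ 3^2 = 9 (mod 71)
16^16 ≡ 9^2 = 81 ≡ 10 (mod 71)
16^32 ≡ 10^2 = 100 ≡ 29 (mod 71)
16^37 = 16^32 · 16^4 · 16^1 ≡ 29 · 3 · 16 (mod 71).
Accumulate the product:
29 · 3 = 87 ≡ 16
16 · 16 = 256 ≡ 43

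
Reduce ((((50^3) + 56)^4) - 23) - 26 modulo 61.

(50)^3 ≡ 11 (mod 61)
11 + 56 = 67 ≡ 6 (mod 61)
(6)^4 ≡ 15 (mod 61)
15 - 23 = -8 ≡ 53 (mod 61)
53 - 26 = 27

27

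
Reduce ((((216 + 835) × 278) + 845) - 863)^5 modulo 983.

216 + 835 = 1051 ≡ 68 (mod 983)
68 × 278 = 18904 ≡ 227 (mod 983)
227 + 845 = 1072 ≡ 89 (mod 983)
89 - 863 = -774 ≡ 209 (mod 983)
(209)^5 ≡ 762 (mod 983)

762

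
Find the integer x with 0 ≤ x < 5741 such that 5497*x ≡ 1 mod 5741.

3694

5741 = 1×5497 + 244
5497 = 22×244 + 129
244 = 1×129 + 115
129 = 1×115 + 14
115 = 8×14 + 3
14 = 4×3 + 2
3 = 1×2 + 1
2 = 2×1 + 0
gcd(5497, 5741) = 1, so the inverse exists.
Back-substitute for 1:
1 = 1×3 − 1×2
  = −1×14 + 5×3
  = 5×115 − 41×14
  = −41×129 + 46×115
  = 46×244 − 87×129
  = −87×5497 + 1960×244
  = 1960×5741 − 2047×5497
So 5497⁻¹ ≡ −2047 ≡ 3694 (mod 5741).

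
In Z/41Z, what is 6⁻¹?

7

Run the extended Euclidean algorithm:
41 = 6×6 + 5
6 = 1×5 + 1
5 = 5×1 + 0
gcd(6, 41) = 1, so the inverse exists.
Bézout: 1 = −1×41 + 7×6.
So 6⁻¹ ≡ 7 (mod 41).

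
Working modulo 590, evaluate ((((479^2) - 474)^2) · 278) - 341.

(479)^2 ≡ 521 (mod 590)
521 - 474 = 47
(47)^2 ≡ 439 (mod 590)
439 · 278 = 122042 ≡ 502 (mod 590)
502 - 341 = 161

161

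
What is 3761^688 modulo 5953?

Using repeated squaring:
3761^1 ≡ 3761 (mod 5953)
3761^2 ≡ 3761^2 = 14145121 ≡ 793 (mod 5953)
3761^4 ≡ 793^2 = 628849 ≡ 3784 (mod 5953)
3761^8 ≡ 3784^2 = 14318656 ≡ 1691 (mod 5953)
3761^16 ≡ 1691^2 = 2859481 ≡ 2041 (mod 5953)
3761^32 ≡ 2041^2 = 4165681 ≡ 4534 (mod 5953)
3761^64 ≡ 4534^2 = 20557156 ≡ 1447 (mod 5953)
3761^128 ≡ 1447^2 = 2093809 ≡ 4306 (mod 5953)
3761^256 ≡ 4306^2 = 18541636 ≡ 3994 (mod 5953)
3761^512 ≡ 3994^2 = 15952036 ≡ 3949 (mod 5953)
3761^688 = 3761^512 * 3761^128 * 3761^32 * 3761^16 ≡ 3949 * 4306 * 4534 * 2041 (mod 5953).
Accumulate the product:
3949 * 4306 = 17004394 ≡ 2626
2626 * 4534 = 11906284 ≡ 284
284 * 2041 = 579644 ≡ 2203

2203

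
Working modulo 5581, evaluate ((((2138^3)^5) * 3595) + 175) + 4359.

(2138)^3 ≡ 2972 (mod 5581)
(2972)^5 ≡ 3282 (mod 5581)
3282 * 3595 = 11798790 ≡ 556 (mod 5581)
556 + 175 = 731
731 + 4359 = 5090

5090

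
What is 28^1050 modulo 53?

16

By square-and-multiply:
1050 in binary is 10000011010, i.e. 1050 = 1024 + 16 + 8 + 2.
28^1 ≡ 28 (mod 53)
28^2 ≡ 28^2 = 784 ≡ 42 (mod 53)
28^4 ≡ 42^2 = 1764 ≡ 15 (mod 53)
28^8 ≡ 15^2 = 225 ≡ 13 (mod 53)
28^16 ≡ 13^2 = 169 ≡ 10 (mod 53)
28^32 ≡ 10^2 = 100 ≡ 47 (mod 53)
28^64 ≡ 47^2 = 2209 ≡ 36 (mod 53)
28^128 ≡ 36^2 = 1296 ≡ 24 (mod 53)
28^256 ≡ 24^2 = 576 ≡ 46 (mod 53)
28^512 ≡ 46^2 = 2116 ≡ 49 (mod 53)
28^1024 ≡ 49^2 = 2401 ≡ 16 (mod 53)
28^1050 = 28^1024 × 28^16 × 28^8 × 28^2 ≡ 16 × 10 × 13 × 42 (mod 53).
Accumulate the product:
16 × 10 = 160 ≡ 1
1 × 13 = 13
13 × 42 = 546 ≡ 16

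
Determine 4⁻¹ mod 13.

10

By the extended Euclidean algorithm:
13 = 3*4 + 1
4 = 4*1 + 0
gcd(4, 13) = 1, so the inverse exists.
Back-substitute for 1:
1 = 1*13 − 3*4
So 4⁻¹ ≡ −3 ≡ 10 (mod 13).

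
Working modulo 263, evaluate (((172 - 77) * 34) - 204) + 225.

172 - 77 = 95
95 * 34 = 3230 ≡ 74 (mod 263)
74 - 204 = -130 ≡ 133 (mod 263)
133 + 225 = 358 ≡ 95 (mod 263)

95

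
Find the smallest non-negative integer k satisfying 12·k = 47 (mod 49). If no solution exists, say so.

gcd(12, 49) = 1, so a unique solution mod 49 exists.
12⁻¹ ≡ 45 (mod 49).
k ≡ 45·47 ≡ 8 (mod 49).

8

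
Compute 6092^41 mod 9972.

5012

Compute successive squares:
41 in binary is 101001, i.e. 41 = 32 + 8 + 1.
6092^1 ≡ 6092 (mod 9972)
6092^2 ≡ 6092^2 = 37112464 ≡ 6652 (mod 9972)
6092^4 ≡ 6652^2 = 44249104 ≡ 3340 (mod 9972)
6092^8 ≡ 3340^2 = 11155600 ≡ 6904 (mod 9972)
6092^16 ≡ 6904^2 = 47665216 ≡ 9028 (mod 9972)
6092^32 ≡ 9028^2 = 81504784 ≡ 3628 (mod 9972)
6092^41 = 6092^32 * 6092^8 * 6092^1 ≡ 3628 * 6904 * 6092 (mod 9972).
Accumulate the product:
3628 * 6904 = 25047712 ≡ 8020
8020 * 6092 = 48857840 ≡ 5012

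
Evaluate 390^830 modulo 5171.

19

Compute successive squares:
830 in binary is 1100111110, i.e. 830 = 512 + 256 + 32 + 16 + 8 + 4 + 2.
390^1 ≡ 390 (mod 5171)
390^2 ≡ 390^2 = 152100 ≡ 2141 (mod 5171)
390^4 ≡ 2141^2 = 4583881 ≡ 2375 (mod 5171)
390^8 ≡ 2375^2 = 5640625 ≡ 4235 (mod 5171)
390^16 ≡ 4235^2 = 17935225 ≡ 2197 (mod 5171)
390^32 ≡ 2197^2 = 4826809 ≡ 2266 (mod 5171)
390^64 ≡ 2266^2 = 5134756 ≡ 5124 (mod 5171)
390^128 ≡ 5124^2 = 26255376 ≡ 2209 (mod 5171)
390^256 ≡ 2209^2 = 4879681 ≡ 3428 (mod 5171)
390^512 ≡ 3428^2 = 11751184 ≡ 2672 (mod 5171)
390^830 = 390^512 × 390^256 × 390^32 × 390^16 × 390^8 × 390^4 × 390^2 ≡ 2672 × 3428 × 2266 × 2197 × 4235 × 2375 × 2141 (mod 5171).
Accumulate the product:
2672 × 3428 = 9159616 ≡ 1775
1775 × 2266 = 4022150 ≡ 4283
4283 × 2197 = 9409751 ≡ 3702
3702 × 4235 = 15677970 ≡ 4669
4669 × 2375 = 11088875 ≡ 2251
2251 × 2141 = 4819391 ≡ 19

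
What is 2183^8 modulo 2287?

1543

By square-and-multiply:
2183^1 ≡ 2183 (mod 2287)
2183^2 ≡ 2183^2 = 4765489 ≡ 1668 (mod 2287)
2183^4 ≡ 1668^2 = 2782224 ≡ 1232 (mod 2287)
2183^8 ≡ 1232^2 = 1517824 ≡ 1543 (mod 2287)
So 2183^8 ≡ 1543 (mod 2287).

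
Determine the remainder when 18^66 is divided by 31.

16

Compute successive squares:
66 in binary is 1000010, i.e. 66 = 64 + 2.
18^1 ≡ 18 (mod 31)
18^2 ≡ 18^2 = 324 ≡ 14 (mod 31)
18^4 ≡ 14^2 = 196 ≡ 10 (mod 31)
18^8 ≡ 10^2 = 100 ≡ 7 (mod 31)
18^16 ≡ 7^2 = 49 ≡ 18 (mod 31)
18^32 ≡ 18^2 = 324 ≡ 14 (mod 31)
18^64 ≡ 14^2 = 196 ≡ 10 (mod 31)
18^66 = 18^64 × 18^2 ≡ 10 × 14 (mod 31).
10 × 14 = 140 ≡ 16 (mod 31).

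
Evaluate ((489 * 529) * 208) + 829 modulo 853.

489 * 529 = 258681 ≡ 222 (mod 853)
222 * 208 = 46176 ≡ 114 (mod 853)
114 + 829 = 943 ≡ 90 (mod 853)

90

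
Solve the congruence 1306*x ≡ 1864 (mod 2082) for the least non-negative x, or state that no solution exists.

gcd(1306, 2082) = 2, and 2 | 1864, so solutions exist.
Divide through by 2: 653*x ≡ 932 (mod 1041).
653⁻¹ ≡ 110 (mod 1041).
x ≡ 110*932 ≡ 502 (mod 1041).
The smallest non-negative solution is x = 502.

502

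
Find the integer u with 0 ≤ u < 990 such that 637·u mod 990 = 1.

373

990 = 1·637 + 353
637 = 1·353 + 284
353 = 1·284 + 69
284 = 4·69 + 8
69 = 8·8 + 5
8 = 1·5 + 3
5 = 1·3 + 2
3 = 1·2 + 1
2 = 2·1 + 0
gcd(637, 990) = 1, so the inverse exists.
Bézout: 1 = −240·990 + 373·637.
So 637⁻¹ ≡ 373 (mod 990).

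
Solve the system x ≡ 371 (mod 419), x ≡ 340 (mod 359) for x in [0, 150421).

72858

419⁻¹ mod 359: 419×6 ≡ 1 (mod 359), so 419⁻¹ ≡ 6.
x = 371 + 419×((340 − 371)×6 mod 359) = 371 + 419×173 = 72858.
Check: 72858 mod 419 = 371, 72858 mod 359 = 340. ✓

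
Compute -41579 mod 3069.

1387

-41579 = -14×3069 + 1387, so -41579 ≡ 1387 (mod 3069).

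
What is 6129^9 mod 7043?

4309

By square-and-multiply:
9 in binary is 1001, i.e. 9 = 8 + 1.
6129^1 ≡ 6129 (mod 7043)
6129^2 ≡ 6129^2 = 37564641 ≡ 4322 (mod 7043)
6129^4 ≡ 4322^2 = 18679684 ≡ 1648 (mod 7043)
6129^8 ≡ 1648^2 = 2715904 ≡ 4349 (mod 7043)
6129^9 = 6129^8 * 6129^1 ≡ 4349 * 6129 (mod 7043).
4349 * 6129 = 26655021 ≡ 4309 (mod 7043).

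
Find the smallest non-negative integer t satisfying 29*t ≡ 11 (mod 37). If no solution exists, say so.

31

gcd(29, 37) = 1, so a unique solution mod 37 exists.
29⁻¹ ≡ 23 (mod 37).
t ≡ 23*11 ≡ 31 (mod 37).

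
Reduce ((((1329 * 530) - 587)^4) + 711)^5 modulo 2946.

1702

1329 * 530 = 704370 ≡ 276 (mod 2946)
276 - 587 = -311 ≡ 2635 (mod 2946)
(2635)^4 ≡ 2491 (mod 2946)
2491 + 711 = 3202 ≡ 256 (mod 2946)
(256)^5 ≡ 1702 (mod 2946)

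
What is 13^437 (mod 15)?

13

437 in binary is 110110101, i.e. 437 = 256 + 128 + 32 + 16 + 4 + 1.
13^1 ≡ 13 (mod 15)
13^2 ≡ 13^2 = 169 ≡ 4 (mod 15)
13^4 ≡ 4^2 = 16 ≡ 1 (mod 15)
13^8 ≡ 1^2 = 1 (mod 15)
13^16 ≡ 1^2 = 1 (mod 15)
13^32 ≡ 1^2 = 1 (mod 15)
13^64 ≡ 1^2 = 1 (mod 15)
13^128 ≡ 1^2 = 1 (mod 15)
13^256 ≡ 1^2 = 1 (mod 15)
13^437 = 13^256 · 13^128 · 13^32 · 13^16 · 13^4 · 13^1 ≡ 1 · 1 · 1 · 1 · 1 · 13 (mod 15).
Accumulate the product:
1 · 1 = 1
1 · 1 = 1
1 · 1 = 1
1 · 1 = 1
1 · 13 = 13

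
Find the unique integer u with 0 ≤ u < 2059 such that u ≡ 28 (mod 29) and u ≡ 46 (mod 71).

898

29⁻¹ mod 71: 29·49 ≡ 1 (mod 71), so 29⁻¹ ≡ 49.
u = 28 + 29·((46 − 28)·49 mod 71) = 28 + 29·30 = 898.
Check: 898 mod 29 = 28, 898 mod 71 = 46. ✓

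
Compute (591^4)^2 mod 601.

211

(591)^4 ≡ 384 (mod 601)
(384)^2 ≡ 211 (mod 601)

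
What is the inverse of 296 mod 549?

332

Run the extended Euclidean algorithm:
549 = 1·296 + 253
296 = 1·253 + 43
253 = 5·43 + 38
43 = 1·38 + 5
38 = 7·5 + 3
5 = 1·3 + 2
3 = 1·2 + 1
2 = 2·1 + 0
gcd(296, 549) = 1, so the inverse exists.
Back-substitute for 1:
1 = 1·3 − 1·2
  = −1·5 + 2·3
  = 2·38 − 15·5
  = −15·43 + 17·38
  = 17·253 − 100·43
  = −100·296 + 117·253
  = 117·549 − 217·296
So 296⁻¹ ≡ −217 ≡ 332 (mod 549).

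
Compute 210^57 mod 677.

583

By square-and-multiply:
57 in binary is 111001, i.e. 57 = 32 + 16 + 8 + 1.
210^1 ≡ 210 (mod 677)
210^2 ≡ 210^2 = 44100 ≡ 95 (mod 677)
210^4 ≡ 95^2 = 9025 ≡ 224 (mod 677)
210^8 ≡ 224^2 = 50176 ≡ 78 (mod 677)
210^16 ≡ 78^2 = 6084 ≡ 668 (mod 677)
210^32 ≡ 668^2 = 446224 ≡ 81 (mod 677)
210^57 = 210^32 · 210^16 · 210^8 · 210^1 ≡ 81 · 668 · 78 · 210 (mod 677).
Accumulate the product:
81 · 668 = 54108 ≡ 625
625 · 78 = 48750 ≡ 6
6 · 210 = 1260 ≡ 583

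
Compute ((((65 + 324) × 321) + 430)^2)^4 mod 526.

65 + 324 = 389
389 × 321 = 124869 ≡ 207 (mod 526)
207 + 430 = 637 ≡ 111 (mod 526)
(111)^2 ≡ 223 (mod 526)
(223)^4 ≡ 221 (mod 526)

221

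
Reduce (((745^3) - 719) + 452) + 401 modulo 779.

559

(745)^3 ≡ 425 (mod 779)
425 - 719 = -294 ≡ 485 (mod 779)
485 + 452 = 937 ≡ 158 (mod 779)
158 + 401 = 559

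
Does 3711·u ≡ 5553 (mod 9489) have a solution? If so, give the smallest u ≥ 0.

gcd(3711, 9489) = 3, and 3 | 5553, so solutions exist.
Divide through by 3: 1237·u ≡ 1851 mod 3163.
1237⁻¹ ≡ 987 (mod 3163).
u ≡ 987·1851 ≡ 1886 (mod 3163).
The smallest non-negative solution is u = 1886.

1886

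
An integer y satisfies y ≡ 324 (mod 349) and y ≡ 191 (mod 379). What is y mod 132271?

103279

349⁻¹ mod 379: 349×240 ≡ 1 (mod 379), so 349⁻¹ ≡ 240.
y = 324 + 349×((191 − 324)×240 mod 379) = 324 + 349×295 = 103279.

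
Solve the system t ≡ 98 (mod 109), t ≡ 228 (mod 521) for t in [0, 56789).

36177

109⁻¹ mod 521: 109×239 ≡ 1 (mod 521), so 109⁻¹ ≡ 239.
t = 98 + 109×((228 − 98)×239 mod 521) = 98 + 109×331 = 36177.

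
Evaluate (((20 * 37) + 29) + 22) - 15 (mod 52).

20 * 37 = 740 ≡ 12 (mod 52)
12 + 29 = 41
41 + 22 = 63 ≡ 11 (mod 52)
11 - 15 = -4 ≡ 48 (mod 52)

48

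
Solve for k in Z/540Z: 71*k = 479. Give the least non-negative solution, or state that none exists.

gcd(71, 540) = 1, so a unique solution mod 540 exists.
71⁻¹ ≡ 251 (mod 540).
k ≡ 251*479 ≡ 349 (mod 540).

349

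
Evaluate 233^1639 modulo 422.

Using repeated squaring:
1639 in binary is 11001100111, i.e. 1639 = 1024 + 512 + 64 + 32 + 4 + 2 + 1.
233^1 ≡ 233 (mod 422)
233^2 ≡ 233^2 = 54289 ≡ 273 (mod 422)
233^4 ≡ 273^2 = 74529 ≡ 257 (mod 422)
233^8 ≡ 257^2 = 66049 ≡ 217 (mod 422)
233^16 ≡ 217^2 = 47089 ≡ 247 (mod 422)
233^32 ≡ 247^2 = 61009 ≡ 241 (mod 422)
233^64 ≡ 241^2 = 58081 ≡ 267 (mod 422)
233^128 ≡ 267^2 = 71289 ≡ 393 (mod 422)
233^256 ≡ 393^2 = 154449 ≡ 419 (mod 422)
233^512 ≡ 419^2 = 175561 ≡ 9 (mod 422)
233^1024 ≡ 9^2 = 81 (mod 422)
233^1639 = 233^1024 · 233^512 · 233^64 · 233^32 · 233^4 · 233^2 · 233^1 ≡ 81 · 9 · 267 · 241 · 257 · 273 · 233 (mod 422).
Accumulate the product:
81 · 9 = 729 ≡ 307
307 · 267 = 81969 ≡ 101
101 · 241 = 24341 ≡ 287
287 · 257 = 73759 ≡ 331
331 · 273 = 90363 ≡ 55
55 · 233 = 12815 ≡ 155

155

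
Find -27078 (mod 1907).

1527

-27078 = -15*1907 + 1527, so -27078 ≡ 1527 (mod 1907).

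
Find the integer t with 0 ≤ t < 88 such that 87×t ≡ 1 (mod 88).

88 = 1×87 + 1
87 = 87×1 + 0
gcd(87, 88) = 1, so the inverse exists.
Back-substitute for 1:
1 = 1×88 − 1×87
So 87⁻¹ ≡ −1 ≡ 87 (mod 88).

87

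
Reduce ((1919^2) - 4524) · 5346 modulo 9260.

9202

(1919)^2 ≡ 6341 (mod 9260)
6341 - 4524 = 1817
1817 · 5346 = 9713682 ≡ 9202 (mod 9260)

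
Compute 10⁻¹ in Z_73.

22

Run the extended Euclidean algorithm:
73 = 7·10 + 3
10 = 3·3 + 1
3 = 3·1 + 0
gcd(10, 73) = 1, so the inverse exists.
Bézout: 1 = −3·73 + 22·10.
So 10⁻¹ ≡ 22 (mod 73).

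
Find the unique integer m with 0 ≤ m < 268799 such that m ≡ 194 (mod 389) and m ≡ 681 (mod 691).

389⁻¹ mod 691: 389×556 ≡ 1 (mod 691), so 389⁻¹ ≡ 556.
m = 194 + 389×((681 − 194)×556 mod 691) = 194 + 389×591 = 230093.

230093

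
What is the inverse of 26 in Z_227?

131

By the extended Euclidean algorithm:
227 = 8*26 + 19
26 = 1*19 + 7
19 = 2*7 + 5
7 = 1*5 + 2
5 = 2*2 + 1
2 = 2*1 + 0
gcd(26, 227) = 1, so the inverse exists.
Back-substitute for 1:
1 = 1*5 − 2*2
  = −2*7 + 3*5
  = 3*19 − 8*7
  = −8*26 + 11*19
  = 11*227 − 96*26
So 26⁻¹ ≡ −96 ≡ 131 (mod 227).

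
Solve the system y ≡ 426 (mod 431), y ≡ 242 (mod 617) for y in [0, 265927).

431⁻¹ mod 617: 431*136 ≡ 1 (mod 617), so 431⁻¹ ≡ 136.
y = 426 + 431*((242 − 426)*136 mod 617) = 426 + 431*273 = 118089.

118089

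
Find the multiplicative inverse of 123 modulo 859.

Apply the Euclidean algorithm and back-substitute:
859 = 6·123 + 121
123 = 1·121 + 2
121 = 60·2 + 1
2 = 2·1 + 0
gcd(123, 859) = 1, so the inverse exists.
Bézout: 1 = 61·859 − 426·123.
So 123⁻¹ ≡ −426 ≡ 433 (mod 859).

433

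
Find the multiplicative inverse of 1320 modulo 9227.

9227 = 6×1320 + 1307
1320 = 1×1307 + 13
1307 = 100×13 + 7
13 = 1×7 + 6
7 = 1×6 + 1
6 = 6×1 + 0
gcd(1320, 9227) = 1, so the inverse exists.
Back-substitute for 1:
1 = 1×7 − 1×6
  = −1×13 + 2×7
  = 2×1307 − 201×13
  = −201×1320 + 203×1307
  = 203×9227 − 1419×1320
So 1320⁻¹ ≡ −1419 ≡ 7808 (mod 9227).

7808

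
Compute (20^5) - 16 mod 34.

6

(20)^5 ≡ 22 (mod 34)
22 - 16 = 6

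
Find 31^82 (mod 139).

82 in binary is 1010010, i.e. 82 = 64 + 16 + 2.
31^1 ≡ 31 (mod 139)
31^2 ≡ 31^2 = 961 ≡ 127 (mod 139)
31^4 ≡ 127^2 = 16129 ≡ 5 (mod 139)
31^8 ≡ 5^2 = 25 (mod 139)
31^16 ≡ 25^2 = 625 ≡ 69 (mod 139)
31^32 ≡ 69^2 = 4761 ≡ 35 (mod 139)
31^64 ≡ 35^2 = 1225 ≡ 113 (mod 139)
31^82 = 31^64 · 31^16 · 31^2 ≡ 113 · 69 · 127 (mod 139).
Accumulate the product:
113 · 69 = 7797 ≡ 13
13 · 127 = 1651 ≡ 122

122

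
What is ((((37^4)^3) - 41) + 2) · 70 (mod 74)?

8

(37)^4 ≡ 37 (mod 74)
(37)^3 ≡ 37 (mod 74)
37 - 41 = -4 ≡ 70 (mod 74)
70 + 2 = 72
72 · 70 = 5040 ≡ 8 (mod 74)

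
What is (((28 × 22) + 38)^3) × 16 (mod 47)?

10

28 × 22 = 616 ≡ 5 (mod 47)
5 + 38 = 43
(43)^3 ≡ 30 (mod 47)
30 × 16 = 480 ≡ 10 (mod 47)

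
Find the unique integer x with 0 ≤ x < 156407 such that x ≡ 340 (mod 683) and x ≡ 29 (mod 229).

92545

683⁻¹ mod 229: 683×57 ≡ 1 (mod 229), so 683⁻¹ ≡ 57.
x = 340 + 683×((29 − 340)×57 mod 229) = 340 + 683×135 = 92545.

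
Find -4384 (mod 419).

-4384 = -11×419 + 225, so -4384 ≡ 225 (mod 419).

225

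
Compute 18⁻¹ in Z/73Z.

69

By the extended Euclidean algorithm:
73 = 4×18 + 1
18 = 18×1 + 0
gcd(18, 73) = 1, so the inverse exists.
Bézout: 1 = 1×73 − 4×18.
So 18⁻¹ ≡ −4 ≡ 69 (mod 73).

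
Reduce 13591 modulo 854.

781

13591 = 15·854 + 781, so 13591 ≡ 781 (mod 854).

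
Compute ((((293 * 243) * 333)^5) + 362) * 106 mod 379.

360

293 * 243 = 71199 ≡ 326 (mod 379)
326 * 333 = 108558 ≡ 164 (mod 379)
(164)^5 ≡ 49 (mod 379)
49 + 362 = 411 ≡ 32 (mod 379)
32 * 106 = 3392 ≡ 360 (mod 379)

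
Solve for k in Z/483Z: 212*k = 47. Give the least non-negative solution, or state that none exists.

244

gcd(212, 483) = 1, so a unique solution mod 483 exists.
212⁻¹ ≡ 221 (mod 483).
k ≡ 221*47 ≡ 244 (mod 483).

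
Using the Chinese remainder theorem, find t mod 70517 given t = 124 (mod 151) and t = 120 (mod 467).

151⁻¹ mod 467: 151*300 ≡ 1 (mod 467), so 151⁻¹ ≡ 300.
t = 124 + 151*((120 − 124)*300 mod 467) = 124 + 151*201 = 30475.
Check: 30475 mod 151 = 124, 30475 mod 467 = 120. ✓

30475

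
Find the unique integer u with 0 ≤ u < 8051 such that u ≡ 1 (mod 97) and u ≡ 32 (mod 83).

97⁻¹ mod 83: 97·6 ≡ 1 (mod 83), so 97⁻¹ ≡ 6.
u = 1 + 97·((32 − 1)·6 mod 83) = 1 + 97·20 = 1941.

1941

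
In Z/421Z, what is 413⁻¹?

By the extended Euclidean algorithm:
421 = 1×413 + 8
413 = 51×8 + 5
8 = 1×5 + 3
5 = 1×3 + 2
3 = 1×2 + 1
2 = 2×1 + 0
gcd(413, 421) = 1, so the inverse exists.
Bézout: 1 = 155×421 − 158×413.
So 413⁻¹ ≡ −158 ≡ 263 (mod 421).

263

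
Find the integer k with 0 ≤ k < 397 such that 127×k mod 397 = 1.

397 = 3×127 + 16
127 = 7×16 + 15
16 = 1×15 + 1
15 = 15×1 + 0
gcd(127, 397) = 1, so the inverse exists.
Back-substitute for 1:
1 = 1×16 − 1×15
  = −1×127 + 8×16
  = 8×397 − 25×127
So 127⁻¹ ≡ −25 ≡ 372 (mod 397).

372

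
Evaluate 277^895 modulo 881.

Compute successive squares:
895 in binary is 1101111111, i.e. 895 = 512 + 256 + 64 + 32 + 16 + 8 + 4 + 2 + 1.
277^1 ≡ 277 (mod 881)
277^2 ≡ 277^2 = 76729 ≡ 82 (mod 881)
277^4 ≡ 82^2 = 6724 ≡ 557 (mod 881)
277^8 ≡ 557^2 = 310249 ≡ 137 (mod 881)
277^16 ≡ 137^2 = 18769 ≡ 268 (mod 881)
277^32 ≡ 268^2 = 71824 ≡ 463 (mod 881)
277^64 ≡ 463^2 = 214369 ≡ 286 (mod 881)
277^128 ≡ 286^2 = 81796 ≡ 744 (mod 881)
277^256 ≡ 744^2 = 553536 ≡ 268 (mod 881)
277^512 ≡ 268^2 = 71824 ≡ 463 (mod 881)
277^895 = 277^512 * 277^256 * 277^64 * 277^32 * 277^16 * 277^8 * 277^4 * 277^2 * 277^1 ≡ 463 * 268 * 286 * 463 * 268 * 137 * 557 * 82 * 277 (mod 881).
Accumulate the product:
463 * 268 = 124084 ≡ 744
744 * 286 = 212784 ≡ 463
463 * 463 = 214369 ≡ 286
286 * 268 = 76648 ≡ 1
1 * 137 = 137
137 * 557 = 76309 ≡ 543
543 * 82 = 44526 ≡ 476
476 * 277 = 131852 ≡ 583

583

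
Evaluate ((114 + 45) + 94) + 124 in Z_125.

2

114 + 45 = 159 ≡ 34 (mod 125)
34 + 94 = 128 ≡ 3 (mod 125)
3 + 124 = 127 ≡ 2 (mod 125)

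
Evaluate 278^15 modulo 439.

36

Compute successive squares:
278^1 ≡ 278 (mod 439)
278^2 ≡ 278^2 = 77284 ≡ 20 (mod 439)
278^4 ≡ 20^2 = 400 (mod 439)
278^8 ≡ 400^2 = 160000 ≡ 204 (mod 439)
278^15 = 278^8 * 278^4 * 278^2 * 278^1 ≡ 204 * 400 * 20 * 278 (mod 439).
Accumulate the product:
204 * 400 = 81600 ≡ 385
385 * 20 = 7700 ≡ 237
237 * 278 = 65886 ≡ 36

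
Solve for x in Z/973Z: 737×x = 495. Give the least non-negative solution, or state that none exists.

gcd(737, 973) = 1, so a unique solution mod 973 exists.
737⁻¹ ≡ 235 (mod 973).
x ≡ 235×495 ≡ 538 (mod 973).

538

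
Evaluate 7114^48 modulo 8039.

Compute successive squares:
48 in binary is 110000, i.e. 48 = 32 + 16.
7114^1 ≡ 7114 (mod 8039)
7114^2 ≡ 7114^2 = 50608996 ≡ 3491 (mod 8039)
7114^4 ≡ 3491^2 = 12187081 ≡ 7996 (mod 8039)
7114^8 ≡ 7996^2 = 63936016 ≡ 1849 (mod 8039)
7114^16 ≡ 1849^2 = 3418801 ≡ 2226 (mod 8039)
7114^32 ≡ 2226^2 = 4955076 ≡ 3052 (mod 8039)
7114^48 = 7114^32 · 7114^16 ≡ 3052 · 2226 (mod 8039).
3052 · 2226 = 6793752 ≡ 797 (mod 8039).

797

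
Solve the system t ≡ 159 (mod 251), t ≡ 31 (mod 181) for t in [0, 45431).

251⁻¹ mod 181: 251×75 ≡ 1 (mod 181), so 251⁻¹ ≡ 75.
t = 159 + 251×((31 − 159)×75 mod 181) = 159 + 251×174 = 43833.

43833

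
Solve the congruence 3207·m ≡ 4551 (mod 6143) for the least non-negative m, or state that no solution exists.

gcd(3207, 6143) = 1, so a unique solution mod 6143 exists.
3207⁻¹ ≡ 6007 (mod 6143).
m ≡ 6007·4551 ≡ 1507 (mod 6143).

1507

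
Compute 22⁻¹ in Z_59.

51

Apply the Euclidean algorithm and back-substitute:
59 = 2·22 + 15
22 = 1·15 + 7
15 = 2·7 + 1
7 = 7·1 + 0
gcd(22, 59) = 1, so the inverse exists.
Back-substitute for 1:
1 = 1·15 − 2·7
  = −2·22 + 3·15
  = 3·59 − 8·22
So 22⁻¹ ≡ −8 ≡ 51 (mod 59).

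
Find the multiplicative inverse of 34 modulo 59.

33

59 = 1*34 + 25
34 = 1*25 + 9
25 = 2*9 + 7
9 = 1*7 + 2
7 = 3*2 + 1
2 = 2*1 + 0
gcd(34, 59) = 1, so the inverse exists.
Bézout: 1 = 15*59 − 26*34.
So 34⁻¹ ≡ −26 ≡ 33 (mod 59).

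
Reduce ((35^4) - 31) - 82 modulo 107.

51

(35)^4 ≡ 57 (mod 107)
57 - 31 = 26
26 - 82 = -56 ≡ 51 (mod 107)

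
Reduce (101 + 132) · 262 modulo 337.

49

101 + 132 = 233
233 · 262 = 61046 ≡ 49 (mod 337)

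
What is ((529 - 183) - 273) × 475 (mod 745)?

529 - 183 = 346
346 - 273 = 73
73 × 475 = 34675 ≡ 405 (mod 745)

405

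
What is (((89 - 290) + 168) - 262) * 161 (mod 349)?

89 - 290 = -201 ≡ 148 (mod 349)
148 + 168 = 316
316 - 262 = 54
54 * 161 = 8694 ≡ 318 (mod 349)

318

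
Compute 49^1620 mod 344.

1

Compute successive squares:
1620 in binary is 11001010100, i.e. 1620 = 1024 + 512 + 64 + 16 + 4.
49^1 ≡ 49 (mod 344)
49^2 ≡ 49^2 = 2401 ≡ 337 (mod 344)
49^4 ≡ 337^2 = 113569 ≡ 49 (mod 344)
49^8 ≡ 49^2 = 2401 ≡ 337 (mod 344)
49^16 ≡ 337^2 = 113569 ≡ 49 (mod 344)
49^32 ≡ 49^2 = 2401 ≡ 337 (mod 344)
49^64 ≡ 337^2 = 113569 ≡ 49 (mod 344)
49^128 ≡ 49^2 = 2401 ≡ 337 (mod 344)
49^256 ≡ 337^2 = 113569 ≡ 49 (mod 344)
49^512 ≡ 49^2 = 2401 ≡ 337 (mod 344)
49^1024 ≡ 337^2 = 113569 ≡ 49 (mod 344)
49^1620 = 49^1024 · 49^512 · 49^64 · 49^16 · 49^4 ≡ 49 · 337 · 49 · 49 · 49 (mod 344).
Accumulate the product:
49 · 337 = 16513 ≡ 1
1 · 49 = 49
49 · 49 = 2401 ≡ 337
337 · 49 = 16513 ≡ 1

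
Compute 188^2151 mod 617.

By square-and-multiply:
2151 in binary is 100001100111, i.e. 2151 = 2048 + 64 + 32 + 4 + 2 + 1.
188^1 ≡ 188 (mod 617)
188^2 ≡ 188^2 = 35344 ≡ 175 (mod 617)
188^4 ≡ 175^2 = 30625 ≡ 392 (mod 617)
188^8 ≡ 392^2 = 153664 ≡ 31 (mod 617)
188^16 ≡ 31^2 = 961 ≡ 344 (mod 617)
188^32 ≡ 344^2 = 118336 ≡ 489 (mod 617)
188^64 ≡ 489^2 = 239121 ≡ 342 (mod 617)
188^128 ≡ 342^2 = 116964 ≡ 351 (mod 617)
188^256 ≡ 351^2 = 123201 ≡ 418 (mod 617)
188^512 ≡ 418^2 = 174724 ≡ 113 (mod 617)
188^1024 ≡ 113^2 = 12769 ≡ 429 (mod 617)
188^2048 ≡ 429^2 = 184041 ≡ 175 (mod 617)
188^2151 = 188^2048 * 188^64 * 188^32 * 188^4 * 188^2 * 188^1 ≡ 175 * 342 * 489 * 392 * 175 * 188 (mod 617).
Accumulate the product:
175 * 342 = 59850 ≡ 1
1 * 489 = 489
489 * 392 = 191688 ≡ 418
418 * 175 = 73150 ≡ 344
344 * 188 = 64672 ≡ 504

504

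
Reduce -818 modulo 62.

-818 = -14×62 + 50, so -818 ≡ 50 (mod 62).

50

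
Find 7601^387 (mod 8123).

7086

Compute successive squares:
387 in binary is 110000011, i.e. 387 = 256 + 128 + 2 + 1.
7601^1 ≡ 7601 (mod 8123)
7601^2 ≡ 7601^2 = 57775201 ≡ 4425 (mod 8123)
7601^4 ≡ 4425^2 = 19580625 ≡ 4195 (mod 8123)
7601^8 ≡ 4195^2 = 17598025 ≡ 3607 (mod 8123)
7601^16 ≡ 3607^2 = 13010449 ≡ 5526 (mod 8123)
7601^32 ≡ 5526^2 = 30536676 ≡ 2319 (mod 8123)
7601^64 ≡ 2319^2 = 5377761 ≡ 335 (mod 8123)
7601^128 ≡ 335^2 = 112225 ≡ 6626 (mod 8123)
7601^256 ≡ 6626^2 = 43903876 ≡ 7184 (mod 8123)
7601^387 = 7601^256 × 7601^128 × 7601^2 × 7601^1 ≡ 7184 × 6626 × 4425 × 7601 (mod 8123).
Accumulate the product:
7184 × 6626 = 47601184 ≡ 404
404 × 4425 = 1787700 ≡ 640
640 × 7601 = 4864640 ≡ 7086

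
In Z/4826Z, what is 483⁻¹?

1209

Run the extended Euclidean algorithm:
4826 = 9·483 + 479
483 = 1·479 + 4
479 = 119·4 + 3
4 = 1·3 + 1
3 = 3·1 + 0
gcd(483, 4826) = 1, so the inverse exists.
Bézout: 1 = −121·4826 + 1209·483.
So 483⁻¹ ≡ 1209 (mod 4826).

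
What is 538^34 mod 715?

By square-and-multiply:
34 in binary is 100010, i.e. 34 = 32 + 2.
538^1 ≡ 538 (mod 715)
538^2 ≡ 538^2 = 289444 ≡ 584 (mod 715)
538^4 ≡ 584^2 = 341056 ≡ 1 (mod 715)
538^8 ≡ 1^2 = 1 (mod 715)
538^16 ≡ 1^2 = 1 (mod 715)
538^32 ≡ 1^2 = 1 (mod 715)
538^34 = 538^32 * 538^2 ≡ 1 * 584 (mod 715).
1 * 584 = 584 ≡ 584 (mod 715).

584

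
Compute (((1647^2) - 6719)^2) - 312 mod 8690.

1118

(1647)^2 ≡ 1329 (mod 8690)
1329 - 6719 = -5390 ≡ 3300 (mod 8690)
(3300)^2 ≡ 1430 (mod 8690)
1430 - 312 = 1118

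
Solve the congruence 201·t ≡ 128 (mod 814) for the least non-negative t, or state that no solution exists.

gcd(201, 814) = 1, so a unique solution mod 814 exists.
201⁻¹ ≡ 81 (mod 814).
t ≡ 81·128 ≡ 600 (mod 814).

600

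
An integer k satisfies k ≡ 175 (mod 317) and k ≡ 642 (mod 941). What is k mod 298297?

317⁻¹ mod 941: 317·659 ≡ 1 (mod 941), so 317⁻¹ ≡ 659.
k = 175 + 317·((642 − 175)·659 mod 941) = 175 + 317·46 = 14757.

14757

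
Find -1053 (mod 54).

27

-1053 = -20*54 + 27, so -1053 ≡ 27 (mod 54).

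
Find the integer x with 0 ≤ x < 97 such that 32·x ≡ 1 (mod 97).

94

97 = 3×32 + 1
32 = 32×1 + 0
gcd(32, 97) = 1, so the inverse exists.
Bézout: 1 = 1×97 − 3×32.
So 32⁻¹ ≡ −3 ≡ 94 (mod 97).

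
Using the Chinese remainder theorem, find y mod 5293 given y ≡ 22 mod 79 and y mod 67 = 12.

4367

79⁻¹ mod 67: 79·28 ≡ 1 (mod 67), so 79⁻¹ ≡ 28.
y = 22 + 79·((12 − 22)·28 mod 67) = 22 + 79·55 = 4367.
Check: 4367 mod 79 = 22, 4367 mod 67 = 12. ✓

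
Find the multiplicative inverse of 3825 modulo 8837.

4452

8837 = 2·3825 + 1187
3825 = 3·1187 + 264
1187 = 4·264 + 131
264 = 2·131 + 2
131 = 65·2 + 1
2 = 2·1 + 0
gcd(3825, 8837) = 1, so the inverse exists.
Bézout: 1 = 1898·8837 − 4385·3825.
So 3825⁻¹ ≡ −4385 ≡ 4452 (mod 8837).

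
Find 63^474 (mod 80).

49

Using repeated squaring:
474 in binary is 111011010, i.e. 474 = 256 + 128 + 64 + 16 + 8 + 2.
63^1 ≡ 63 (mod 80)
63^2 ≡ 63^2 = 3969 ≡ 49 (mod 80)
63^4 ≡ 49^2 = 2401 ≡ 1 (mod 80)
63^8 ≡ 1^2 = 1 (mod 80)
63^16 ≡ 1^2 = 1 (mod 80)
63^32 ≡ 1^2 = 1 (mod 80)
63^64 ≡ 1^2 = 1 (mod 80)
63^128 ≡ 1^2 = 1 (mod 80)
63^256 ≡ 1^2 = 1 (mod 80)
63^474 = 63^256 * 63^128 * 63^64 * 63^16 * 63^8 * 63^2 ≡ 1 * 1 * 1 * 1 * 1 * 49 (mod 80).
Accumulate the product:
1 * 1 = 1
1 * 1 = 1
1 * 1 = 1
1 * 1 = 1
1 * 49 = 49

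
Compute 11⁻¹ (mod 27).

Run the extended Euclidean algorithm:
27 = 2×11 + 5
11 = 2×5 + 1
5 = 5×1 + 0
gcd(11, 27) = 1, so the inverse exists.
Back-substitute for 1:
1 = 1×11 − 2×5
  = −2×27 + 5×11
So 11⁻¹ ≡ 5 (mod 27).

5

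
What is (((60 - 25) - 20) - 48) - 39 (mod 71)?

60 - 25 = 35
35 - 20 = 15
15 - 48 = -33 ≡ 38 (mod 71)
38 - 39 = -1 ≡ 70 (mod 71)

70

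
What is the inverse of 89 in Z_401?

392

401 = 4*89 + 45
89 = 1*45 + 44
45 = 1*44 + 1
44 = 44*1 + 0
gcd(89, 401) = 1, so the inverse exists.
Back-substitute for 1:
1 = 1*45 − 1*44
  = −1*89 + 2*45
  = 2*401 − 9*89
So 89⁻¹ ≡ −9 ≡ 392 (mod 401).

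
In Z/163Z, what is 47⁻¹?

By the extended Euclidean algorithm:
163 = 3*47 + 22
47 = 2*22 + 3
22 = 7*3 + 1
3 = 3*1 + 0
gcd(47, 163) = 1, so the inverse exists.
Bézout: 1 = 15*163 − 52*47.
So 47⁻¹ ≡ −52 ≡ 111 (mod 163).

111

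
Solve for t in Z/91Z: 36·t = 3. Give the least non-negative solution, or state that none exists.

gcd(36, 91) = 1, so a unique solution mod 91 exists.
36⁻¹ ≡ 43 (mod 91).
t ≡ 43·3 ≡ 38 (mod 91).

38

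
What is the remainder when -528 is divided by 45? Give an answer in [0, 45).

-528 = -12·45 + 12, so -528 ≡ 12 (mod 45).

12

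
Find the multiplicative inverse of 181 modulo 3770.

3041

3770 = 20·181 + 150
181 = 1·150 + 31
150 = 4·31 + 26
31 = 1·26 + 5
26 = 5·5 + 1
5 = 5·1 + 0
gcd(181, 3770) = 1, so the inverse exists.
Bézout: 1 = 35·3770 − 729·181.
So 181⁻¹ ≡ −729 ≡ 3041 (mod 3770).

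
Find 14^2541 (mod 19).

By square-and-multiply:
2541 in binary is 100111101101, i.e. 2541 = 2048 + 256 + 128 + 64 + 32 + 8 + 4 + 1.
14^1 ≡ 14 (mod 19)
14^2 ≡ 14^2 = 196 ≡ 6 (mod 19)
14^4 ≡ 6^2 = 36 ≡ 17 (mod 19)
14^8 ≡ 17^2 = 289 ≡ 4 (mod 19)
14^16 ≡ 4^2 = 16 (mod 19)
14^32 ≡ 16^2 = 256 ≡ 9 (mod 19)
14^64 ≡ 9^2 = 81 ≡ 5 (mod 19)
14^128 ≡ 5^2 = 25 ≡ 6 (mod 19)
14^256 ≡ 6^2 = 36 ≡ 17 (mod 19)
14^512 ≡ 17^2 = 289 ≡ 4 (mod 19)
14^1024 ≡ 4^2 = 16 (mod 19)
14^2048 ≡ 16^2 = 256 ≡ 9 (mod 19)
14^2541 = 14^2048 × 14^256 × 14^128 × 14^64 × 14^32 × 14^8 × 14^4 × 14^1 ≡ 9 × 17 × 6 × 5 × 9 × 4 × 17 × 14 (mod 19).
Accumulate the product:
9 × 17 = 153 ≡ 1
1 × 6 = 6
6 × 5 = 30 ≡ 11
11 × 9 = 99 ≡ 4
4 × 4 = 16
16 × 17 = 272 ≡ 6
6 × 14 = 84 ≡ 8

8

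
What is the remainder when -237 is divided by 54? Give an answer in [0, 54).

33

-237 = -5×54 + 33, so -237 ≡ 33 (mod 54).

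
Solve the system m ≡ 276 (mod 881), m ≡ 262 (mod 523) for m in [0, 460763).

229336

881⁻¹ mod 523: 881×355 ≡ 1 (mod 523), so 881⁻¹ ≡ 355.
m = 276 + 881×((262 − 276)×355 mod 523) = 276 + 881×260 = 229336.
Check: 229336 mod 881 = 276, 229336 mod 523 = 262. ✓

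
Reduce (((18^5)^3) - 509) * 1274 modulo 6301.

(18)^5 ≡ 5569 (mod 6301)
(5569)^3 ≡ 1480 (mod 6301)
1480 - 509 = 971
971 * 1274 = 1237054 ≡ 2058 (mod 6301)

2058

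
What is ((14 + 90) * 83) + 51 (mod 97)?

14 + 90 = 104 ≡ 7 (mod 97)
7 * 83 = 581 ≡ 96 (mod 97)
96 + 51 = 147 ≡ 50 (mod 97)

50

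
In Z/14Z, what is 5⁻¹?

Run the extended Euclidean algorithm:
14 = 2·5 + 4
5 = 1·4 + 1
4 = 4·1 + 0
gcd(5, 14) = 1, so the inverse exists.
Back-substitute for 1:
1 = 1·5 − 1·4
  = −1·14 + 3·5
So 5⁻¹ ≡ 3 (mod 14).

3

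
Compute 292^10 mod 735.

289

Compute successive squares:
10 in binary is 1010, i.e. 10 = 8 + 2.
292^1 ≡ 292 (mod 735)
292^2 ≡ 292^2 = 85264 ≡ 4 (mod 735)
292^4 ≡ 4^2 = 16 (mod 735)
292^8 ≡ 16^2 = 256 (mod 735)
292^10 = 292^8 · 292^2 ≡ 256 · 4 (mod 735).
256 · 4 = 1024 ≡ 289 (mod 735).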